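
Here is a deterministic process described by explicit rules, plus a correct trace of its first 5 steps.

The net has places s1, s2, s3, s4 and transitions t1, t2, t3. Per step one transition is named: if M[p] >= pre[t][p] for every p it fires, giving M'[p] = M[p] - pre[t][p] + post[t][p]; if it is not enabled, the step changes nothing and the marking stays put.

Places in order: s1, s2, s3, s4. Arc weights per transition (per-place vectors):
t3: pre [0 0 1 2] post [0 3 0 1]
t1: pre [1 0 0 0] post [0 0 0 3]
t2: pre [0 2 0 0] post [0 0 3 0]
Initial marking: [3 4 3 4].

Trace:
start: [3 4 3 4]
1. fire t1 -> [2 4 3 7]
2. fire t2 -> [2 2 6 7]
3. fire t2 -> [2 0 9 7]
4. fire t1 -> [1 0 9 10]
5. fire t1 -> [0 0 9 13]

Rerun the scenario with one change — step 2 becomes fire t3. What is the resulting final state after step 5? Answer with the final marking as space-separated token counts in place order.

0 5 5 12

(re-executing from step 2 with the substitution; state before step 2: [2 4 3 7])
2. fire t3 -> [2 7 2 6]
3. fire t2 -> [2 5 5 6]
4. fire t1 -> [1 5 5 9]
5. fire t1 -> [0 5 5 12]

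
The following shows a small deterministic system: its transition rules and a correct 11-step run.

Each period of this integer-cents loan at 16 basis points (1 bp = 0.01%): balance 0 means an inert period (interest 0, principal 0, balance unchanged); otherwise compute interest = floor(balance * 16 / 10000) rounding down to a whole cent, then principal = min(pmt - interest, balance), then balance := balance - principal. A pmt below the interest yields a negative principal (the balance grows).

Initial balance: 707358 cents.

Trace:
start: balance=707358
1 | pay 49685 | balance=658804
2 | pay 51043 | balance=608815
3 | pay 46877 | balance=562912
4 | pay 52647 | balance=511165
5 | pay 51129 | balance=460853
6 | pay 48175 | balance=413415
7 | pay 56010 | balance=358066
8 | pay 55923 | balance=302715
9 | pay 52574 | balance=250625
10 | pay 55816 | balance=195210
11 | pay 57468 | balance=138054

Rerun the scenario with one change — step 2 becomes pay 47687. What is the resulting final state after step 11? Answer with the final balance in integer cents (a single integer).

(re-executing from step 2 with the substitution; state before step 2: balance=658804)
2 | pay 47687 | balance=612171
3 | pay 46877 | balance=566273
4 | pay 52647 | balance=514532
5 | pay 51129 | balance=464226
6 | pay 48175 | balance=416793
7 | pay 56010 | balance=361449
8 | pay 55923 | balance=306104
9 | pay 52574 | balance=254019
10 | pay 55816 | balance=198609
11 | pay 57468 | balance=141458

141458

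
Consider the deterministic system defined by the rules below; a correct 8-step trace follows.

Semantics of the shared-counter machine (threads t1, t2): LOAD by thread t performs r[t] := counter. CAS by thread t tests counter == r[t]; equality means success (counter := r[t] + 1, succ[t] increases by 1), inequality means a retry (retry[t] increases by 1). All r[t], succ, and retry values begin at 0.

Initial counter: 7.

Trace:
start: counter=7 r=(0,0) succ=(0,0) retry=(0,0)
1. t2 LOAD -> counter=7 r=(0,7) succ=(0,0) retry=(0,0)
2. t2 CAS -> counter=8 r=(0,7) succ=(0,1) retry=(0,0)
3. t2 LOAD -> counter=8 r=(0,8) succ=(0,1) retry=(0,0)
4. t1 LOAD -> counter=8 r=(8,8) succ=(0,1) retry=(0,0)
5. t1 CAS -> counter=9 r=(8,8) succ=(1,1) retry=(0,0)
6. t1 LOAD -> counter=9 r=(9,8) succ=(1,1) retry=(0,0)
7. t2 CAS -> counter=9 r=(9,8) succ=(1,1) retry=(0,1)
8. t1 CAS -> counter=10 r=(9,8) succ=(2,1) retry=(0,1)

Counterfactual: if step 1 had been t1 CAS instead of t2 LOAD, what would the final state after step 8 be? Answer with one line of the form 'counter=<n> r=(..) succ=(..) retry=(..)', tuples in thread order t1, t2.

(re-executing from step 1 with the substitution; state before step 1: counter=7 r=(0,0) succ=(0,0) retry=(0,0))
1. t1 CAS -> counter=7 r=(0,0) succ=(0,0) retry=(1,0)
2. t2 CAS -> counter=7 r=(0,0) succ=(0,0) retry=(1,1)
3. t2 LOAD -> counter=7 r=(0,7) succ=(0,0) retry=(1,1)
4. t1 LOAD -> counter=7 r=(7,7) succ=(0,0) retry=(1,1)
5. t1 CAS -> counter=8 r=(7,7) succ=(1,0) retry=(1,1)
6. t1 LOAD -> counter=8 r=(8,7) succ=(1,0) retry=(1,1)
7. t2 CAS -> counter=8 r=(8,7) succ=(1,0) retry=(1,2)
8. t1 CAS -> counter=9 r=(8,7) succ=(2,0) retry=(1,2)

counter=9 r=(8,7) succ=(2,0) retry=(1,2)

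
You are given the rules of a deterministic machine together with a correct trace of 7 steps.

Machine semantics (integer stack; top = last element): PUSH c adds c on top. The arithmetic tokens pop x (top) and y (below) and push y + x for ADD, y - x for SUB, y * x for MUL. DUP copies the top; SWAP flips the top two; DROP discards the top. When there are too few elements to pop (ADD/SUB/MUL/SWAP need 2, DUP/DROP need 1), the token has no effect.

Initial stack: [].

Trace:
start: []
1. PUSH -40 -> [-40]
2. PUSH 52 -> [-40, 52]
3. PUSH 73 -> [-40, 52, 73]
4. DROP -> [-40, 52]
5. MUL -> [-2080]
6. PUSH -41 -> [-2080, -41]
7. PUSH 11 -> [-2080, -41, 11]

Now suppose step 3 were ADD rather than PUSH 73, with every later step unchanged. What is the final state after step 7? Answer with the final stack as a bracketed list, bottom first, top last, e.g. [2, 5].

[-41, 11]

(re-executing from step 3 with the substitution; state before step 3: [-40, 52])
3. ADD -> [12]
4. DROP -> []
5. MUL -> []
6. PUSH -41 -> [-41]
7. PUSH 11 -> [-41, 11]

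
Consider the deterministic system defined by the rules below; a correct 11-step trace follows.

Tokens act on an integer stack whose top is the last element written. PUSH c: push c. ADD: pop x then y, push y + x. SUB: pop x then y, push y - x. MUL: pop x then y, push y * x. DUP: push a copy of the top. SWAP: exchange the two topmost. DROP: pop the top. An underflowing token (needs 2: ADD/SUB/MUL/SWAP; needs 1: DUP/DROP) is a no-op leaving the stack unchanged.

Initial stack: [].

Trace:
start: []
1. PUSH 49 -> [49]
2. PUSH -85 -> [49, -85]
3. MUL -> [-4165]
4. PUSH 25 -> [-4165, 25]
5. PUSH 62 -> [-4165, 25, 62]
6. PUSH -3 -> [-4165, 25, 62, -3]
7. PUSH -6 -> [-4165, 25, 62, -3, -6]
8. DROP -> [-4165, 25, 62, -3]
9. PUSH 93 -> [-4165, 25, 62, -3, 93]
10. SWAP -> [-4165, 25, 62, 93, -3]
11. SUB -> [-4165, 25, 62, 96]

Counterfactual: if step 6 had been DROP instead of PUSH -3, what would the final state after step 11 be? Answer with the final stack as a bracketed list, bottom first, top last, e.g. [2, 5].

(re-executing from step 6 with the substitution; state before step 6: [-4165, 25, 62])
6. DROP -> [-4165, 25]
7. PUSH -6 -> [-4165, 25, -6]
8. DROP -> [-4165, 25]
9. PUSH 93 -> [-4165, 25, 93]
10. SWAP -> [-4165, 93, 25]
11. SUB -> [-4165, 68]

[-4165, 68]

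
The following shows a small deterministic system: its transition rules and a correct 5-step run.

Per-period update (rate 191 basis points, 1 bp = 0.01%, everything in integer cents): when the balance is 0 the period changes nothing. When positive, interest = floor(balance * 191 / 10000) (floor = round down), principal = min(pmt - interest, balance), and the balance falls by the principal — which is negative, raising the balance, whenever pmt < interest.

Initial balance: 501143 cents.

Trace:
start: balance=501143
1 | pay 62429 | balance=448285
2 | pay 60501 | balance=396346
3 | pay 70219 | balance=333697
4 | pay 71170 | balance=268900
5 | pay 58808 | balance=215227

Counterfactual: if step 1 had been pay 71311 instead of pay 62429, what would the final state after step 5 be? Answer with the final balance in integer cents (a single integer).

205647

(re-executing from step 1 with the substitution; state before step 1: balance=501143)
1 | pay 71311 | balance=439403
2 | pay 60501 | balance=387294
3 | pay 70219 | balance=324472
4 | pay 71170 | balance=259499
5 | pay 58808 | balance=205647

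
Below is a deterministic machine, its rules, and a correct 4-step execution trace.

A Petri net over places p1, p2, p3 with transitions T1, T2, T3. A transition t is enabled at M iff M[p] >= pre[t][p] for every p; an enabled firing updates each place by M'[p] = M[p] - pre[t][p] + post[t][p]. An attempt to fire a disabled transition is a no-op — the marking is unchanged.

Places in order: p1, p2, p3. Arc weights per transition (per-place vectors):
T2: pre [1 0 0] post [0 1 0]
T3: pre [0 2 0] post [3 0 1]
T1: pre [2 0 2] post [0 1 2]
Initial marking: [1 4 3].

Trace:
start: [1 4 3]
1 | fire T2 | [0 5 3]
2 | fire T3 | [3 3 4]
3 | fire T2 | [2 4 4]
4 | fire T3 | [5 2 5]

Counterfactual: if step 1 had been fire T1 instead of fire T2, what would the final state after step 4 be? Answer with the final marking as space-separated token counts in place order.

6 1 5

(re-executing from step 1 with the substitution; state before step 1: [1 4 3])
1 | fire T1 | [1 4 3]
2 | fire T3 | [4 2 4]
3 | fire T2 | [3 3 4]
4 | fire T3 | [6 1 5]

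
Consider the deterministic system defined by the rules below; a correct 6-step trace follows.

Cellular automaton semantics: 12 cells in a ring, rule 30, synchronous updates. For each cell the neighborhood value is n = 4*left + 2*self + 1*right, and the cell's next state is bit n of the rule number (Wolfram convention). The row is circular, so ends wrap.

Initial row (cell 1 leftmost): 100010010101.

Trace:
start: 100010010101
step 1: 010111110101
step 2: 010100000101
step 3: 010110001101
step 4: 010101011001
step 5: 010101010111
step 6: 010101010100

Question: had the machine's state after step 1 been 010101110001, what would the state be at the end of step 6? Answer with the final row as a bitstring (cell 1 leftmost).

state after step 1 := 010101110001
step 2: 010101001011
step 3: 010101111010
step 4: 110101000011
step 5: 000101100110
step 6: 001101011101

001101011101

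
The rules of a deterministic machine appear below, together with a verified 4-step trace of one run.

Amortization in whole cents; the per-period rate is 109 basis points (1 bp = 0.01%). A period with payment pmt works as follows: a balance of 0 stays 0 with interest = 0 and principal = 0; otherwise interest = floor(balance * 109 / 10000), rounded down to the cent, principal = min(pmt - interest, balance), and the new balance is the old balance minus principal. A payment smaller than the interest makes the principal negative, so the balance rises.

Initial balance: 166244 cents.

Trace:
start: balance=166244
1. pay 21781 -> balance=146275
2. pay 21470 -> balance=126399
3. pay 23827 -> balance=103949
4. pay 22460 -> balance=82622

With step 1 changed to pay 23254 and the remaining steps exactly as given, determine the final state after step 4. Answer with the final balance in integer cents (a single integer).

(re-executing from step 1 with the substitution; state before step 1: balance=166244)
1. pay 23254 -> balance=144802
2. pay 21470 -> balance=124910
3. pay 23827 -> balance=102444
4. pay 22460 -> balance=81100

81100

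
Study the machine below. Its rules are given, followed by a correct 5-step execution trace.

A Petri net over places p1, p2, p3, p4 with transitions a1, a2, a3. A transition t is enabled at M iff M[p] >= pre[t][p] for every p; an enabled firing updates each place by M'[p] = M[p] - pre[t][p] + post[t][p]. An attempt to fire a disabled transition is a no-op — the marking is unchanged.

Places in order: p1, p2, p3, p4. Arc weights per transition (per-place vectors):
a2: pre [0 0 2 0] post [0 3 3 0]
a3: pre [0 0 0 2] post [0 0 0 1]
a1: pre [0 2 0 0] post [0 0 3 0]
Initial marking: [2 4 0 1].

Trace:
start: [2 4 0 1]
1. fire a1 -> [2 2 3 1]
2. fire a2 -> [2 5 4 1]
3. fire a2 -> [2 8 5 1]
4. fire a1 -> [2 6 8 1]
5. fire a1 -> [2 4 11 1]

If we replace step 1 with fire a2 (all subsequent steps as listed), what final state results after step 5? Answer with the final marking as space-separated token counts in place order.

2 0 6 1

(re-executing from step 1 with the substitution; state before step 1: [2 4 0 1])
1. fire a2 -> [2 4 0 1]
2. fire a2 -> [2 4 0 1]
3. fire a2 -> [2 4 0 1]
4. fire a1 -> [2 2 3 1]
5. fire a1 -> [2 0 6 1]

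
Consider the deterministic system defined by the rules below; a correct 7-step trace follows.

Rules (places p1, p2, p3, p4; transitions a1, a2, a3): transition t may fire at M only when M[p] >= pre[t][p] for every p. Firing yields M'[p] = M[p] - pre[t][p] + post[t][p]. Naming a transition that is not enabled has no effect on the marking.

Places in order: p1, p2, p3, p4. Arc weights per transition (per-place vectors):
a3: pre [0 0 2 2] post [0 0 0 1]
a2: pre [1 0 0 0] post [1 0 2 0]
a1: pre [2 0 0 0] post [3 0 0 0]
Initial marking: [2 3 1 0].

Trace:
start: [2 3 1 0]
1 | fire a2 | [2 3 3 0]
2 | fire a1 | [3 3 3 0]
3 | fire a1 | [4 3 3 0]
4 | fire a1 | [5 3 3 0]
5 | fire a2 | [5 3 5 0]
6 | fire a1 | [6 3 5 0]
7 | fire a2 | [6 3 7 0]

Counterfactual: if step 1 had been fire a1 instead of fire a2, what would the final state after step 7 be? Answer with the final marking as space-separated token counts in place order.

(re-executing from step 1 with the substitution; state before step 1: [2 3 1 0])
1 | fire a1 | [3 3 1 0]
2 | fire a1 | [4 3 1 0]
3 | fire a1 | [5 3 1 0]
4 | fire a1 | [6 3 1 0]
5 | fire a2 | [6 3 3 0]
6 | fire a1 | [7 3 3 0]
7 | fire a2 | [7 3 5 0]

7 3 5 0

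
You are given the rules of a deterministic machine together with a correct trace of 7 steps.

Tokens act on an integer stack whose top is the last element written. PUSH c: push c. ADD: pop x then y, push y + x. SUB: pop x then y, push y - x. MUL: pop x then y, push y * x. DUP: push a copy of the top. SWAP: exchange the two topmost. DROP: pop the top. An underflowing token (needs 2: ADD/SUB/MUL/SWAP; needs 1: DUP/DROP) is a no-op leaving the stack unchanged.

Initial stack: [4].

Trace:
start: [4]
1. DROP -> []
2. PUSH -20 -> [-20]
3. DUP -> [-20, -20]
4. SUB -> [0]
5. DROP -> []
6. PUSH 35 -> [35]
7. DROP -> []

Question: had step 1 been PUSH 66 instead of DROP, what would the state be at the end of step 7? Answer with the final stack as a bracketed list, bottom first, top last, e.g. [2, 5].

[4, 66]

(re-executing from step 1 with the substitution; state before step 1: [4])
1. PUSH 66 -> [4, 66]
2. PUSH -20 -> [4, 66, -20]
3. DUP -> [4, 66, -20, -20]
4. SUB -> [4, 66, 0]
5. DROP -> [4, 66]
6. PUSH 35 -> [4, 66, 35]
7. DROP -> [4, 66]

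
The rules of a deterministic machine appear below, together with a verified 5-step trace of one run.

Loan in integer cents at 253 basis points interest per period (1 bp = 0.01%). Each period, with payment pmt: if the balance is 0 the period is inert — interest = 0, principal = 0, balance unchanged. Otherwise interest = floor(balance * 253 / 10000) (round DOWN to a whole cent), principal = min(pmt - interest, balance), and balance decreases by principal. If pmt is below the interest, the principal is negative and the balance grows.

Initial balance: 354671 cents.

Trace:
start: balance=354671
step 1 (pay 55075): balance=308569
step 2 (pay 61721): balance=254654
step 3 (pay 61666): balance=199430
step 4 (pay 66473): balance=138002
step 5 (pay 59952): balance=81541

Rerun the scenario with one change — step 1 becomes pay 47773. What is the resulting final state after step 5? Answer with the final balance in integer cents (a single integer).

89611

(re-executing from step 1 with the substitution; state before step 1: balance=354671)
step 1 (pay 47773): balance=315871
step 2 (pay 61721): balance=262141
step 3 (pay 61666): balance=207107
step 4 (pay 66473): balance=145873
step 5 (pay 59952): balance=89611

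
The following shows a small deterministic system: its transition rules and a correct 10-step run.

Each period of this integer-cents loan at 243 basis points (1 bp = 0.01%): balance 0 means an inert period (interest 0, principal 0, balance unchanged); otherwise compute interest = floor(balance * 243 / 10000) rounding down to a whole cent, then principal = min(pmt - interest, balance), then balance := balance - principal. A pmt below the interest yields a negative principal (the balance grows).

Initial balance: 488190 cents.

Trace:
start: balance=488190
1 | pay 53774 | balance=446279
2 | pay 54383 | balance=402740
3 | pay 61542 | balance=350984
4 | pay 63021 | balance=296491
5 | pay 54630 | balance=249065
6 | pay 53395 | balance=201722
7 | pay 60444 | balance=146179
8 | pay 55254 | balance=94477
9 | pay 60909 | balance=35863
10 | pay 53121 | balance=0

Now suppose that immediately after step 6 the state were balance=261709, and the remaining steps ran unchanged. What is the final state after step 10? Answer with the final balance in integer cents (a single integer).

49648

state after step 6 := balance=261709
7 | pay 60444 | balance=207624
8 | pay 55254 | balance=157415
9 | pay 60909 | balance=100331
10 | pay 53121 | balance=49648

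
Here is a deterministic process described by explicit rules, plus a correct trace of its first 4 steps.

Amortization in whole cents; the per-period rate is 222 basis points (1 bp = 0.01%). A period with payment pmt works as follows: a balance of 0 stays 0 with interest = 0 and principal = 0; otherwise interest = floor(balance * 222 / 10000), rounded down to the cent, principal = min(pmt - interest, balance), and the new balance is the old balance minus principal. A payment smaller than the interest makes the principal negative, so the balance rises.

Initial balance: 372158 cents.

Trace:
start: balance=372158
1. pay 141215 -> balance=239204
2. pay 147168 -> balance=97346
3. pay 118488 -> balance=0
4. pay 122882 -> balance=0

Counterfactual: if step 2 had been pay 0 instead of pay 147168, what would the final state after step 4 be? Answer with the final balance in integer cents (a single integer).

11490

(re-executing from step 2 with the substitution; state before step 2: balance=239204)
2. pay 0 -> balance=244514
3. pay 118488 -> balance=131454
4. pay 122882 -> balance=11490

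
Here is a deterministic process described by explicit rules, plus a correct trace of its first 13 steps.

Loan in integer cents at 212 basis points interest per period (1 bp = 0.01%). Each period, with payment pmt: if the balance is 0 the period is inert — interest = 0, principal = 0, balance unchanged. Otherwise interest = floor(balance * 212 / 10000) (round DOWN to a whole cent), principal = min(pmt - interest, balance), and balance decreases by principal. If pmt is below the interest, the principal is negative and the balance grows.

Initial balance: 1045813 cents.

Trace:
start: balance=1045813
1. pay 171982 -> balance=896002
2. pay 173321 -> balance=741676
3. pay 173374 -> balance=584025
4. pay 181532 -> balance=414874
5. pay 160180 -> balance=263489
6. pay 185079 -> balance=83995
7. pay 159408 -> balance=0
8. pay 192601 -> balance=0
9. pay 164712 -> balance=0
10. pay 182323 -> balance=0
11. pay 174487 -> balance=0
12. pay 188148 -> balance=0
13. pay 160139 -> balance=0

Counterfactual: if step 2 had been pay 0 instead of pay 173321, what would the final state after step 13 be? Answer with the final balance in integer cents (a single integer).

0

(re-executing from step 2 with the substitution; state before step 2: balance=896002)
2. pay 0 -> balance=914997
3. pay 173374 -> balance=761020
4. pay 181532 -> balance=595621
5. pay 160180 -> balance=448068
6. pay 185079 -> balance=272488
7. pay 159408 -> balance=118856
8. pay 192601 -> balance=0
9. pay 164712 -> balance=0
10. pay 182323 -> balance=0
11. pay 174487 -> balance=0
12. pay 188148 -> balance=0
13. pay 160139 -> balance=0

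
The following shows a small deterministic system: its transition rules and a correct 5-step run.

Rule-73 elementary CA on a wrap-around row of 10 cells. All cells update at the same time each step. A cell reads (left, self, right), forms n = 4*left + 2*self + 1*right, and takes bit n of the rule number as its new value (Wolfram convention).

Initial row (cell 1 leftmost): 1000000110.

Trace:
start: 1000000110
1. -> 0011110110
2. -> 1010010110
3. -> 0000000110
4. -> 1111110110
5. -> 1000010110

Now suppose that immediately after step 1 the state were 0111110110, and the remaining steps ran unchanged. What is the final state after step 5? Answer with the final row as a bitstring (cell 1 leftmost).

state after step 1 := 0111110110
2. -> 0100010110
3. -> 0001000110
4. -> 1100010110
5. -> 1101000110

1101000110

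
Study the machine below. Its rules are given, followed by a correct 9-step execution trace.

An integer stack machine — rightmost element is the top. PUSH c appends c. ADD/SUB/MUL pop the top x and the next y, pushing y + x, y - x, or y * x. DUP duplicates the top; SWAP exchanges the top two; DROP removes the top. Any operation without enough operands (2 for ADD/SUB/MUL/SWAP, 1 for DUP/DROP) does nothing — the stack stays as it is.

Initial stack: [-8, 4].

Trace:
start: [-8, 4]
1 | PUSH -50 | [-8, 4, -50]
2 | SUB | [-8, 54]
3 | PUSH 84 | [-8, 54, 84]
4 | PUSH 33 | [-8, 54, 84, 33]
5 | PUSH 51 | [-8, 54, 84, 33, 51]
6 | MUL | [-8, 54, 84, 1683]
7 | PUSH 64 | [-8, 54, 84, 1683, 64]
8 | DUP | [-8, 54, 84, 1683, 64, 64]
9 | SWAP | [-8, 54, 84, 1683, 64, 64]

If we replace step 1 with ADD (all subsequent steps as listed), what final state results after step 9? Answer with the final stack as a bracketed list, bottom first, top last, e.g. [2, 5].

[-4, 84, 1683, 64, 64]

(re-executing from step 1 with the substitution; state before step 1: [-8, 4])
1 | ADD | [-4]
2 | SUB | [-4]
3 | PUSH 84 | [-4, 84]
4 | PUSH 33 | [-4, 84, 33]
5 | PUSH 51 | [-4, 84, 33, 51]
6 | MUL | [-4, 84, 1683]
7 | PUSH 64 | [-4, 84, 1683, 64]
8 | DUP | [-4, 84, 1683, 64, 64]
9 | SWAP | [-4, 84, 1683, 64, 64]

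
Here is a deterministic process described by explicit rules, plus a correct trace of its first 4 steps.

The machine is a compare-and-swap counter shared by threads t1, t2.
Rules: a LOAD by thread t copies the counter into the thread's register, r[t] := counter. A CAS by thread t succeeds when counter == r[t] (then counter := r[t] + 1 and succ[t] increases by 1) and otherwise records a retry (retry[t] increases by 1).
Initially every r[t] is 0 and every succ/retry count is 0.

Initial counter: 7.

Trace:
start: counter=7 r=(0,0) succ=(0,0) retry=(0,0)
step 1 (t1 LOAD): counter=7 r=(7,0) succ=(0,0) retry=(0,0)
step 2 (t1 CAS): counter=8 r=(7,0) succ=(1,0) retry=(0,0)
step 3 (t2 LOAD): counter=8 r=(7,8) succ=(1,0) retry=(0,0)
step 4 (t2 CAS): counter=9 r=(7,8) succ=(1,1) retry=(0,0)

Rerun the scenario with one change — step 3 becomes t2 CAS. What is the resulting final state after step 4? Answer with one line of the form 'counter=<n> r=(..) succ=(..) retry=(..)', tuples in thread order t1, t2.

(re-executing from step 3 with the substitution; state before step 3: counter=8 r=(7,0) succ=(1,0) retry=(0,0))
step 3 (t2 CAS): counter=8 r=(7,0) succ=(1,0) retry=(0,1)
step 4 (t2 CAS): counter=8 r=(7,0) succ=(1,0) retry=(0,2)

counter=8 r=(7,0) succ=(1,0) retry=(0,2)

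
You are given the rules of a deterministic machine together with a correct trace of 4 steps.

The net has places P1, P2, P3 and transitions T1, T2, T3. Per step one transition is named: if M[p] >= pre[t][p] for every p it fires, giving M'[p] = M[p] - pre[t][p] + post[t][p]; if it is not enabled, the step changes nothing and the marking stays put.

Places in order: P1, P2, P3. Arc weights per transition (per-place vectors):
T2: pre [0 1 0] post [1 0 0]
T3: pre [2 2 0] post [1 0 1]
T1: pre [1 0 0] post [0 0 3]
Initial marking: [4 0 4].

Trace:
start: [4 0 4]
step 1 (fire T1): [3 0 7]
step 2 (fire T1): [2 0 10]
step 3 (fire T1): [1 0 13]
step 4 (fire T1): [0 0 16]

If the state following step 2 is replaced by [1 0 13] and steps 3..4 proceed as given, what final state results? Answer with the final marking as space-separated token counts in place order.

0 0 16

state after step 2 := [1 0 13]
step 3 (fire T1): [0 0 16]
step 4 (fire T1): [0 0 16]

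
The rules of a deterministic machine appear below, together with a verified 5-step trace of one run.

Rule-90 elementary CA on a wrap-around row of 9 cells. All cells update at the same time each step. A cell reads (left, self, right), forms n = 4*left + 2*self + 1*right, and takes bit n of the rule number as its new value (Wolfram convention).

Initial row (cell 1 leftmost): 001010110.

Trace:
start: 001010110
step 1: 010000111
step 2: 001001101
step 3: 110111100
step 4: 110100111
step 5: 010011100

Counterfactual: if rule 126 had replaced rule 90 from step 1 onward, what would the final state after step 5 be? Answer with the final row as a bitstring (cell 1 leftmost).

000111100

(re-executing steps 1..5 under rule 126; state before step 1: 001010110)
step 1: 011111111
step 2: 110000001
step 3: 011000011
step 4: 111100111
step 5: 000111100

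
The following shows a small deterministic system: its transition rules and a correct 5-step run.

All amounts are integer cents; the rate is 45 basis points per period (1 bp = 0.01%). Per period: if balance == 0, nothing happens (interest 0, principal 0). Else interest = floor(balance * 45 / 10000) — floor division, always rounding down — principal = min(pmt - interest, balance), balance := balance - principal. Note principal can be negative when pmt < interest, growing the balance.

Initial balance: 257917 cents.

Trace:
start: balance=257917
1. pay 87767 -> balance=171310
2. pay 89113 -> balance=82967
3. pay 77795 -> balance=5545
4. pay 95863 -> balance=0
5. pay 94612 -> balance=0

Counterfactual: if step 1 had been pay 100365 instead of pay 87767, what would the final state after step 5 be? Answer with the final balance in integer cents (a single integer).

0

(re-executing from step 1 with the substitution; state before step 1: balance=257917)
1. pay 100365 -> balance=158712
2. pay 89113 -> balance=70313
3. pay 77795 -> balance=0
4. pay 95863 -> balance=0
5. pay 94612 -> balance=0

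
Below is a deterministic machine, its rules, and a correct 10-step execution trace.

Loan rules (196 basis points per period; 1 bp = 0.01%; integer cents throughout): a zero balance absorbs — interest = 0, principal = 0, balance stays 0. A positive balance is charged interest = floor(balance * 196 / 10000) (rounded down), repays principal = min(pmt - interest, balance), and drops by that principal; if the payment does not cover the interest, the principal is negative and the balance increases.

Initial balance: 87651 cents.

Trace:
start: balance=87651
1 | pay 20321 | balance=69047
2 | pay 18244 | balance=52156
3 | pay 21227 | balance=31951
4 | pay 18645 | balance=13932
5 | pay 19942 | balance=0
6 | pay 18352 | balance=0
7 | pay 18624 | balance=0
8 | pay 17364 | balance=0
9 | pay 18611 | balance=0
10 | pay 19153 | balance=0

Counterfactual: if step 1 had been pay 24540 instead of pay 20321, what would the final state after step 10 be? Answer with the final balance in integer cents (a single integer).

(re-executing from step 1 with the substitution; state before step 1: balance=87651)
1 | pay 24540 | balance=64828
2 | pay 18244 | balance=47854
3 | pay 21227 | balance=27564
4 | pay 18645 | balance=9459
5 | pay 19942 | balance=0
6 | pay 18352 | balance=0
7 | pay 18624 | balance=0
8 | pay 17364 | balance=0
9 | pay 18611 | balance=0
10 | pay 19153 | balance=0

0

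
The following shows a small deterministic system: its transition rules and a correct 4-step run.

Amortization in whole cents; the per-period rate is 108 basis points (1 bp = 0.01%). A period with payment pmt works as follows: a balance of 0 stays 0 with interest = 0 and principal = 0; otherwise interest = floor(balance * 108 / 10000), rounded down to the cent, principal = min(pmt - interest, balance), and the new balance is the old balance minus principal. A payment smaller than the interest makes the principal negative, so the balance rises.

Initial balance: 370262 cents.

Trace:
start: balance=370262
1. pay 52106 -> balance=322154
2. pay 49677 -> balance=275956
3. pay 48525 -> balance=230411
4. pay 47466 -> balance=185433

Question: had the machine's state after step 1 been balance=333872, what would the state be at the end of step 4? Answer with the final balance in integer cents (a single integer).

state after step 1 := balance=333872
2. pay 49677 -> balance=287800
3. pay 48525 -> balance=242383
4. pay 47466 -> balance=197534

197534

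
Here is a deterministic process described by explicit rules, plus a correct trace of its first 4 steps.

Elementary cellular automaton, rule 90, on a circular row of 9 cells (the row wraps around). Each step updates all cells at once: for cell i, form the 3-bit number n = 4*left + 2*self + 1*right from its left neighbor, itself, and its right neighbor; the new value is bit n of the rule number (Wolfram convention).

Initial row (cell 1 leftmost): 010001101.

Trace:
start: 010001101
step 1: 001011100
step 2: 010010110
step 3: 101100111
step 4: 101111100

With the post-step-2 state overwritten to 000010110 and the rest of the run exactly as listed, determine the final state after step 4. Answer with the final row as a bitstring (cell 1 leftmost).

state after step 2 := 000010110
step 3: 000100111
step 4: 101011101

101011101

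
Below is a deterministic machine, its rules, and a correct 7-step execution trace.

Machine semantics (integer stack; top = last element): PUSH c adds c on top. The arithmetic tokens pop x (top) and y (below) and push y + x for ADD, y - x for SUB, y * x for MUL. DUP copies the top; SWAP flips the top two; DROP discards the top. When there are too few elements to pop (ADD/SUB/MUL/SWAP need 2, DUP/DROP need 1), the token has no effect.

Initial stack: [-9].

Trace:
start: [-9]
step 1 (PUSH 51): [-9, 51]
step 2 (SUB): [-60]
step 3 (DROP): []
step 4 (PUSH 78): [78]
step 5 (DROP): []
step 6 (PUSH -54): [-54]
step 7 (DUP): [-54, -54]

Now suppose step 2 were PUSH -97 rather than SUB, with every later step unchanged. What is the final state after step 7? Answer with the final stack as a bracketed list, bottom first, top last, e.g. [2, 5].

(re-executing from step 2 with the substitution; state before step 2: [-9, 51])
step 2 (PUSH -97): [-9, 51, -97]
step 3 (DROP): [-9, 51]
step 4 (PUSH 78): [-9, 51, 78]
step 5 (DROP): [-9, 51]
step 6 (PUSH -54): [-9, 51, -54]
step 7 (DUP): [-9, 51, -54, -54]

[-9, 51, -54, -54]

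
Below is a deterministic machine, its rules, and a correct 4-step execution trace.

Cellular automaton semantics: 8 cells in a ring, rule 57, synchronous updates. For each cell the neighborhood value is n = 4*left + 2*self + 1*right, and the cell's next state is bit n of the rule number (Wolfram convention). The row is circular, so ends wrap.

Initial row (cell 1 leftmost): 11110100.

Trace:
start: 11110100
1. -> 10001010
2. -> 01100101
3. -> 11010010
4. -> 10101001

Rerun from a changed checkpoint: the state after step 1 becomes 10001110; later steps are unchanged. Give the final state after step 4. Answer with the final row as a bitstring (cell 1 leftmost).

state after step 1 := 10001110
2. -> 01101001
3. -> 11010100
4. -> 10101010

10101010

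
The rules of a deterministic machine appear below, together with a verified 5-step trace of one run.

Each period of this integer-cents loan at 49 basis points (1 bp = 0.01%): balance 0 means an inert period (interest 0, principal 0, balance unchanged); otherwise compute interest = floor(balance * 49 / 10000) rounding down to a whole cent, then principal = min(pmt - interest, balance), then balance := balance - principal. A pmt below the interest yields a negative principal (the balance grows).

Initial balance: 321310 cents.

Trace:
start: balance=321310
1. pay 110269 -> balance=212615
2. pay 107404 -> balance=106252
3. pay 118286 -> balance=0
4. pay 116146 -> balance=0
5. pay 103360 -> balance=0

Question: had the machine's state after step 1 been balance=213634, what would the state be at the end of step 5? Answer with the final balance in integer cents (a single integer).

state after step 1 := balance=213634
2. pay 107404 -> balance=107276
3. pay 118286 -> balance=0
4. pay 116146 -> balance=0
5. pay 103360 -> balance=0

0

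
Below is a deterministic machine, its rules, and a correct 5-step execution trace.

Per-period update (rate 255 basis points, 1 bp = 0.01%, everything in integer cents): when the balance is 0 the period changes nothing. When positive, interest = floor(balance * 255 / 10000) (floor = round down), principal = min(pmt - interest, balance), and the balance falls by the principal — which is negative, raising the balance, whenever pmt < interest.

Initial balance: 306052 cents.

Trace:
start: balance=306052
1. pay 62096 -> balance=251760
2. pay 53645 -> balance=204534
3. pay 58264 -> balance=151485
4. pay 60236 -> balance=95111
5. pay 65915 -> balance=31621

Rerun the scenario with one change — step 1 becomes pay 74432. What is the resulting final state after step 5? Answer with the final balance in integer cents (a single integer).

17980

(re-executing from step 1 with the substitution; state before step 1: balance=306052)
1. pay 74432 -> balance=239424
2. pay 53645 -> balance=191884
3. pay 58264 -> balance=138513
4. pay 60236 -> balance=81809
5. pay 65915 -> balance=17980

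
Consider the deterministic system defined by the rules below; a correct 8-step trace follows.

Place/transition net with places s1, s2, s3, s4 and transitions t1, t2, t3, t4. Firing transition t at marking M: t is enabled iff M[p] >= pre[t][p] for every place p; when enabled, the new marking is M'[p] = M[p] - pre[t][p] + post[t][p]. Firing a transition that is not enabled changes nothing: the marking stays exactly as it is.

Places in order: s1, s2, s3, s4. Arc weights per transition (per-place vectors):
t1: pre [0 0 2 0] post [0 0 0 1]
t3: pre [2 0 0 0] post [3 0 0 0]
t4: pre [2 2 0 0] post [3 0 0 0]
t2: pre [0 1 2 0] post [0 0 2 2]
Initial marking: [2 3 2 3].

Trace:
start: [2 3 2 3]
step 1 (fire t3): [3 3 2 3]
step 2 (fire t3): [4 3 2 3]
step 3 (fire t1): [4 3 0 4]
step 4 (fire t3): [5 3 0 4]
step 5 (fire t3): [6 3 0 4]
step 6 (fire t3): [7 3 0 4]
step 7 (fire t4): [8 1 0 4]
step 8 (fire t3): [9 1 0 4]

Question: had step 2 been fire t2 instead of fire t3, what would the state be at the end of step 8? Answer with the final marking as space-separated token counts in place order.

(re-executing from step 2 with the substitution; state before step 2: [3 3 2 3])
step 2 (fire t2): [3 2 2 5]
step 3 (fire t1): [3 2 0 6]
step 4 (fire t3): [4 2 0 6]
step 5 (fire t3): [5 2 0 6]
step 6 (fire t3): [6 2 0 6]
step 7 (fire t4): [7 0 0 6]
step 8 (fire t3): [8 0 0 6]

8 0 0 6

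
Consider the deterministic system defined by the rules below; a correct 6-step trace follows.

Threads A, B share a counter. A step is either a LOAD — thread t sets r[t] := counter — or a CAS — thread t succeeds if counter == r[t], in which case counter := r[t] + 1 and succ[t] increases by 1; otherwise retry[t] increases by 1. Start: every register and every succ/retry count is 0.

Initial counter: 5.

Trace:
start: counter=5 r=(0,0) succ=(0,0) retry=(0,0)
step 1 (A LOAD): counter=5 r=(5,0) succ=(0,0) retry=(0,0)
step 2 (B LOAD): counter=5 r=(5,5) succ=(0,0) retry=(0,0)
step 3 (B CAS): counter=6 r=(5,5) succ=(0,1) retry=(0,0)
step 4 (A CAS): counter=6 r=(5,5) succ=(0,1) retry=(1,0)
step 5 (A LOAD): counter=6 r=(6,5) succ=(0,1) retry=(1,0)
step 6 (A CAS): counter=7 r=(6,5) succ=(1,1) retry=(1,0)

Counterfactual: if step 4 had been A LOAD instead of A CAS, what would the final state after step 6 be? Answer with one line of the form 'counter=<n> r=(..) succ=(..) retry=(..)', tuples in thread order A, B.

counter=7 r=(6,5) succ=(1,1) retry=(0,0)

(re-executing from step 4 with the substitution; state before step 4: counter=6 r=(5,5) succ=(0,1) retry=(0,0))
step 4 (A LOAD): counter=6 r=(6,5) succ=(0,1) retry=(0,0)
step 5 (A LOAD): counter=6 r=(6,5) succ=(0,1) retry=(0,0)
step 6 (A CAS): counter=7 r=(6,5) succ=(1,1) retry=(0,0)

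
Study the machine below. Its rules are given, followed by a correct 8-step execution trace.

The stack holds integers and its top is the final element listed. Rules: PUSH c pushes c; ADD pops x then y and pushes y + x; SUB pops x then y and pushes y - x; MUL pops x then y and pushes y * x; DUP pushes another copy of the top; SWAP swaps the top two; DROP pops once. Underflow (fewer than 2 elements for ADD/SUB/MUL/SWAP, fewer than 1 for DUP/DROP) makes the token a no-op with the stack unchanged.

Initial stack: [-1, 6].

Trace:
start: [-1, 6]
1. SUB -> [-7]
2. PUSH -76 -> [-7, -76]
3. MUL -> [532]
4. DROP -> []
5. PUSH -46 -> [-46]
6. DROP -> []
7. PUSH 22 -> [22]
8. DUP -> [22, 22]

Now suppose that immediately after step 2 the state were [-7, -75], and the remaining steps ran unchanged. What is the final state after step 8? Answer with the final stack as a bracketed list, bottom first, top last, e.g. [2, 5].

state after step 2 := [-7, -75]
3. MUL -> [525]
4. DROP -> []
5. PUSH -46 -> [-46]
6. DROP -> []
7. PUSH 22 -> [22]
8. DUP -> [22, 22]

[22, 22]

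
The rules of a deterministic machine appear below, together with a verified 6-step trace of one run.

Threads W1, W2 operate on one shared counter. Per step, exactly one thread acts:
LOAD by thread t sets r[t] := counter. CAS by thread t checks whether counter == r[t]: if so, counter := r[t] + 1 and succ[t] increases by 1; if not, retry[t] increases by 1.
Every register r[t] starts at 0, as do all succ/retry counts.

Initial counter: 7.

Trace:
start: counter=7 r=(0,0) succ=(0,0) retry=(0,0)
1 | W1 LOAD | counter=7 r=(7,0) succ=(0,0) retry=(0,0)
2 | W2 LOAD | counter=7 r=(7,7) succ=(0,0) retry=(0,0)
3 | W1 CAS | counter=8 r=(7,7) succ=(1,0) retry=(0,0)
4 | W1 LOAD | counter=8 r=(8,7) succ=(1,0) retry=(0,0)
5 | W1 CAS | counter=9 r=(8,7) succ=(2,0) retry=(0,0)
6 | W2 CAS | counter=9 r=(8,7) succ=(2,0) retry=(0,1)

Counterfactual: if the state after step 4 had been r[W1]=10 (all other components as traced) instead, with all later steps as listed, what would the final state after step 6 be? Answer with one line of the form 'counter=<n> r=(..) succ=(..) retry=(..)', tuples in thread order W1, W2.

counter=8 r=(10,7) succ=(1,0) retry=(1,1)

state after step 4 := counter=8 r=(10,7) succ=(1,0) retry=(0,0)
5 | W1 CAS | counter=8 r=(10,7) succ=(1,0) retry=(1,0)
6 | W2 CAS | counter=8 r=(10,7) succ=(1,0) retry=(1,1)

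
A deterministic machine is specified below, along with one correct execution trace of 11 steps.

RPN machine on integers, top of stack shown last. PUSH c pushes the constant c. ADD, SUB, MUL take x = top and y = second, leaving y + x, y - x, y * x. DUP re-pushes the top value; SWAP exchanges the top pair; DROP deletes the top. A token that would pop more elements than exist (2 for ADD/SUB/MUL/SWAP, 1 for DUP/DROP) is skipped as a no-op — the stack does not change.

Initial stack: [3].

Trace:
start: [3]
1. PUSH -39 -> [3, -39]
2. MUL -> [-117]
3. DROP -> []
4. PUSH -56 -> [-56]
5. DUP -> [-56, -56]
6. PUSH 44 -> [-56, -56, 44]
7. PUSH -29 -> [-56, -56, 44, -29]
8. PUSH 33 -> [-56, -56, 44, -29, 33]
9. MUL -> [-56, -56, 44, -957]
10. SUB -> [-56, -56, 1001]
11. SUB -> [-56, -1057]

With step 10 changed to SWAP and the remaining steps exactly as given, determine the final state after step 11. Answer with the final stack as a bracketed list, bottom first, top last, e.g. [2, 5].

(re-executing from step 10 with the substitution; state before step 10: [-56, -56, 44, -957])
10. SWAP -> [-56, -56, -957, 44]
11. SUB -> [-56, -56, -1001]

[-56, -56, -1001]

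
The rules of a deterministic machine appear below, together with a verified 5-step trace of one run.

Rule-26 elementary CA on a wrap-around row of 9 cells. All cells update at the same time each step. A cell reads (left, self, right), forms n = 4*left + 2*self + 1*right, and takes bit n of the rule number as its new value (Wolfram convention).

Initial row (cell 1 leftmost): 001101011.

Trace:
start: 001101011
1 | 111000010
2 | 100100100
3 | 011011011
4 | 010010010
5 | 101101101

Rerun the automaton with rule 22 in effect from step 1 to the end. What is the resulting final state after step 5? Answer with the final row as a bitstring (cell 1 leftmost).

(re-executing steps 1..5 under rule 22; state before step 1: 001101011)
1 | 110001000
2 | 001011101
3 | 111000001
4 | 000100010
5 | 001110111

001110111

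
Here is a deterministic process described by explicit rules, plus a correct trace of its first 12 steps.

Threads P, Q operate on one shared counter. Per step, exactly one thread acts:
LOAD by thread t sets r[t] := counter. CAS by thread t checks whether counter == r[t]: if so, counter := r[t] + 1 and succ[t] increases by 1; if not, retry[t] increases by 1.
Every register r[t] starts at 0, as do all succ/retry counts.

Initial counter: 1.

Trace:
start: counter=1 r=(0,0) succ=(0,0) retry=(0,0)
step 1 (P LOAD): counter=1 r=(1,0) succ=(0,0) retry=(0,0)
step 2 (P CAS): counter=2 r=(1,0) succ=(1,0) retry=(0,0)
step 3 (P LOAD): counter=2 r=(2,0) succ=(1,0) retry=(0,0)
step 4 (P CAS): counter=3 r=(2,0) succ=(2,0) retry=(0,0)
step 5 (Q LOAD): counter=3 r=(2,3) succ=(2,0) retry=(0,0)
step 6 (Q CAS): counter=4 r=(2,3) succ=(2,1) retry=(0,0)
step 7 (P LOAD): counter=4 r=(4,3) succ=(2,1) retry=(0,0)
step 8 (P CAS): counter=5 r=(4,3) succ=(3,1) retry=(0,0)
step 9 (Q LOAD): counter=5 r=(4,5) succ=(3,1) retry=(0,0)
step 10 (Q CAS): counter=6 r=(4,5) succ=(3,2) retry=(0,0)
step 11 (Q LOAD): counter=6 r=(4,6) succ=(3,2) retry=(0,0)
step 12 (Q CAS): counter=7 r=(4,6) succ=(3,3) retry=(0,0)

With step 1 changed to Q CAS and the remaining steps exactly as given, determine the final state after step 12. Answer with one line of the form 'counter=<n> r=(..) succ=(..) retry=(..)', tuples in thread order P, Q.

(re-executing from step 1 with the substitution; state before step 1: counter=1 r=(0,0) succ=(0,0) retry=(0,0))
step 1 (Q CAS): counter=1 r=(0,0) succ=(0,0) retry=(0,1)
step 2 (P CAS): counter=1 r=(0,0) succ=(0,0) retry=(1,1)
step 3 (P LOAD): counter=1 r=(1,0) succ=(0,0) retry=(1,1)
step 4 (P CAS): counter=2 r=(1,0) succ=(1,0) retry=(1,1)
step 5 (Q LOAD): counter=2 r=(1,2) succ=(1,0) retry=(1,1)
step 6 (Q CAS): counter=3 r=(1,2) succ=(1,1) retry=(1,1)
step 7 (P LOAD): counter=3 r=(3,2) succ=(1,1) retry=(1,1)
step 8 (P CAS): counter=4 r=(3,2) succ=(2,1) retry=(1,1)
step 9 (Q LOAD): counter=4 r=(3,4) succ=(2,1) retry=(1,1)
step 10 (Q CAS): counter=5 r=(3,4) succ=(2,2) retry=(1,1)
step 11 (Q LOAD): counter=5 r=(3,5) succ=(2,2) retry=(1,1)
step 12 (Q CAS): counter=6 r=(3,5) succ=(2,3) retry=(1,1)

counter=6 r=(3,5) succ=(2,3) retry=(1,1)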